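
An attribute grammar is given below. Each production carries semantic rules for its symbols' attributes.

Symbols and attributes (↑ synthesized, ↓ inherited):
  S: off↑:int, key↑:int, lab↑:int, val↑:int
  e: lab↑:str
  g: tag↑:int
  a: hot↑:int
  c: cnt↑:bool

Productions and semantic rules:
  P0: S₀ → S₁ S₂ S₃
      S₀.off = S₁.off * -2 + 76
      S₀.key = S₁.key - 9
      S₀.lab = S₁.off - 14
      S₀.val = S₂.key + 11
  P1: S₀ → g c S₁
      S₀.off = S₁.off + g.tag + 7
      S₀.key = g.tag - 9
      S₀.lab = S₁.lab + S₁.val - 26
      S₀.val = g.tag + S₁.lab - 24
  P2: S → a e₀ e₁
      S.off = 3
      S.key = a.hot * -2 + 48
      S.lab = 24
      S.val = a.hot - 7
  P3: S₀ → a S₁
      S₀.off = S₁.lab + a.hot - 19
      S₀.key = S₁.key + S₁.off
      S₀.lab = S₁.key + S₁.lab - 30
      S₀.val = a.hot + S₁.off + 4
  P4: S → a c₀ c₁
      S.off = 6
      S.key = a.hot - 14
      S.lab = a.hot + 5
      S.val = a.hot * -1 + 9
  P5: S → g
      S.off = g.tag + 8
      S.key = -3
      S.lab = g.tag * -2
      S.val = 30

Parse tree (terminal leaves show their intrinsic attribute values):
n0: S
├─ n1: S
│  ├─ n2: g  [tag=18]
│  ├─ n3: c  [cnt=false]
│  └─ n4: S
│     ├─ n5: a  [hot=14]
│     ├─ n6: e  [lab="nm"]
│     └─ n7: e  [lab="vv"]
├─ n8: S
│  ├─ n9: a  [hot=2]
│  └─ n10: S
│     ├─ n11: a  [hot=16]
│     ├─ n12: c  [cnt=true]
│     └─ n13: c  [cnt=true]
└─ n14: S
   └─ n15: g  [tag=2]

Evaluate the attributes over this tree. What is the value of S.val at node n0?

1. n2.tag = 18  [terminal]
2. n3.cnt = false  [terminal]
3. n5.hot = 14  [terminal]
4. n6.lab = "nm"  [terminal]
5. n7.lab = "vv"  [terminal]
6. n4.off = 3  [3]
7. n4.key = 20  [a.hot * -2 + 48]
8. n4.lab = 24  [24]
9. n4.val = 7  [a.hot - 7]
10. n1.off = 28  [S₁.off + g.tag + 7]
11. n1.key = 9  [g.tag - 9]
12. n1.lab = 5  [S₁.lab + S₁.val - 26]
13. n1.val = 18  [g.tag + S₁.lab - 24]
14. n9.hot = 2  [terminal]
15. n11.hot = 16  [terminal]
16. n12.cnt = true  [terminal]
17. n13.cnt = true  [terminal]
18. n10.off = 6  [6]
19. n10.key = 2  [a.hot - 14]
20. n10.lab = 21  [a.hot + 5]
21. n10.val = -7  [a.hot * -1 + 9]
22. n8.off = 4  [S₁.lab + a.hot - 19]
23. n8.key = 8  [S₁.key + S₁.off]
24. n8.lab = -7  [S₁.key + S₁.lab - 30]
25. n8.val = 12  [a.hot + S₁.off + 4]
26. n15.tag = 2  [terminal]
27. n14.off = 10  [g.tag + 8]
28. n14.key = -3  [-3]
29. n14.lab = -4  [g.tag * -2]
30. n14.val = 30  [30]
31. n0.off = 20  [S₁.off * -2 + 76]
32. n0.key = 0  [S₁.key - 9]
33. n0.lab = 14  [S₁.off - 14]
34. n0.val = 19  [S₂.key + 11]

19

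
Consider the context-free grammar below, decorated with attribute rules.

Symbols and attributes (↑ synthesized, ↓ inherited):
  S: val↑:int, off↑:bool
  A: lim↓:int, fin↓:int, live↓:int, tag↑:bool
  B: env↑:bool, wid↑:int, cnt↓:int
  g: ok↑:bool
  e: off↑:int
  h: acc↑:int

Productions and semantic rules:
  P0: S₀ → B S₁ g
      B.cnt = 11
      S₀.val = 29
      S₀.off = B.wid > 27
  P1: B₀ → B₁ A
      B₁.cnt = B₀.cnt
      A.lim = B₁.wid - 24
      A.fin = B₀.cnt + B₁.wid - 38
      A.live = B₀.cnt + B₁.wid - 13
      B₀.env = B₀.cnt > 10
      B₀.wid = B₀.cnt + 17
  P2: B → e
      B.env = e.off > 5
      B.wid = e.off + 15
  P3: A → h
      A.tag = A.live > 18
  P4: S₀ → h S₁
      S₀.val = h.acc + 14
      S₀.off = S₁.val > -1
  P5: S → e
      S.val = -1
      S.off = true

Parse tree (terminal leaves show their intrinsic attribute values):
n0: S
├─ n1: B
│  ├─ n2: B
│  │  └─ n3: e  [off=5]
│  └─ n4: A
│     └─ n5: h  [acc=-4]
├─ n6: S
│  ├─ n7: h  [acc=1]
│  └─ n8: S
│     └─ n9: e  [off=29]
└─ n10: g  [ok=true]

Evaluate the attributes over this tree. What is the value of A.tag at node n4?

1. n1.cnt = 11  [11]
2. n2.cnt = 11  [B₀.cnt]
3. n3.off = 5  [terminal]
4. n2.env = false  [e.off > 5]
5. n2.wid = 20  [e.off + 15]
6. n4.lim = -4  [B₁.wid - 24]
7. n4.fin = -7  [B₀.cnt + B₁.wid - 38]
8. n4.live = 18  [B₀.cnt + B₁.wid - 13]
9. n5.acc = -4  [terminal]
10. n4.tag = false  [A.live > 18]
11. n1.env = true  [B₀.cnt > 10]
12. n1.wid = 28  [B₀.cnt + 17]
13. n7.acc = 1  [terminal]
14. n9.off = 29  [terminal]
15. n8.val = -1  [-1]
16. n8.off = true  [true]
17. n6.val = 15  [h.acc + 14]
18. n6.off = false  [S₁.val > -1]
19. n10.ok = true  [terminal]
20. n0.val = 29  [29]
21. n0.off = true  [B.wid > 27]

false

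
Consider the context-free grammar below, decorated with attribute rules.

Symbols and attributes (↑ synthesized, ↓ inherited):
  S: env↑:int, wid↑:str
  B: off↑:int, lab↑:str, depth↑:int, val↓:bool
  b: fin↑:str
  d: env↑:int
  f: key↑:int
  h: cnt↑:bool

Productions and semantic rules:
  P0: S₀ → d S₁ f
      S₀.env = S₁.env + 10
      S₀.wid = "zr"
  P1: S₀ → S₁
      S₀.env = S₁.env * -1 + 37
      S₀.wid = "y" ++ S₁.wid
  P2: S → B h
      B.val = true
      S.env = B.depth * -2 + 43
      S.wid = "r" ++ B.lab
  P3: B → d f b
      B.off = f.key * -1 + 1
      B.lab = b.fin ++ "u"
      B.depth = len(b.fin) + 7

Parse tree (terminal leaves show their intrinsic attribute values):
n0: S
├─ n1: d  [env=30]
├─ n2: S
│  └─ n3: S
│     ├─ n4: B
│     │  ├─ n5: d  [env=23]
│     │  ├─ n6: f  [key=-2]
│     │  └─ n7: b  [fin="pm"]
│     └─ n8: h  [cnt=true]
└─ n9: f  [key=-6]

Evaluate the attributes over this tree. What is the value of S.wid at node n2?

1. n1.env = 30  [terminal]
2. n4.val = true  [true]
3. n5.env = 23  [terminal]
4. n6.key = -2  [terminal]
5. n7.fin = "pm"  [terminal]
6. n4.off = 3  [f.key * -1 + 1]
7. n4.lab = "pmu"  [b.fin ++ "u"]
8. n4.depth = 9  [len(b.fin) + 7]
9. n8.cnt = true  [terminal]
10. n3.env = 25  [B.depth * -2 + 43]
11. n3.wid = "rpmu"  ["r" ++ B.lab]
12. n2.env = 12  [S₁.env * -1 + 37]
13. n2.wid = "yrpmu"  ["y" ++ S₁.wid]
14. n9.key = -6  [terminal]
15. n0.env = 22  [S₁.env + 10]
16. n0.wid = "zr"  ["zr"]

"yrpmu"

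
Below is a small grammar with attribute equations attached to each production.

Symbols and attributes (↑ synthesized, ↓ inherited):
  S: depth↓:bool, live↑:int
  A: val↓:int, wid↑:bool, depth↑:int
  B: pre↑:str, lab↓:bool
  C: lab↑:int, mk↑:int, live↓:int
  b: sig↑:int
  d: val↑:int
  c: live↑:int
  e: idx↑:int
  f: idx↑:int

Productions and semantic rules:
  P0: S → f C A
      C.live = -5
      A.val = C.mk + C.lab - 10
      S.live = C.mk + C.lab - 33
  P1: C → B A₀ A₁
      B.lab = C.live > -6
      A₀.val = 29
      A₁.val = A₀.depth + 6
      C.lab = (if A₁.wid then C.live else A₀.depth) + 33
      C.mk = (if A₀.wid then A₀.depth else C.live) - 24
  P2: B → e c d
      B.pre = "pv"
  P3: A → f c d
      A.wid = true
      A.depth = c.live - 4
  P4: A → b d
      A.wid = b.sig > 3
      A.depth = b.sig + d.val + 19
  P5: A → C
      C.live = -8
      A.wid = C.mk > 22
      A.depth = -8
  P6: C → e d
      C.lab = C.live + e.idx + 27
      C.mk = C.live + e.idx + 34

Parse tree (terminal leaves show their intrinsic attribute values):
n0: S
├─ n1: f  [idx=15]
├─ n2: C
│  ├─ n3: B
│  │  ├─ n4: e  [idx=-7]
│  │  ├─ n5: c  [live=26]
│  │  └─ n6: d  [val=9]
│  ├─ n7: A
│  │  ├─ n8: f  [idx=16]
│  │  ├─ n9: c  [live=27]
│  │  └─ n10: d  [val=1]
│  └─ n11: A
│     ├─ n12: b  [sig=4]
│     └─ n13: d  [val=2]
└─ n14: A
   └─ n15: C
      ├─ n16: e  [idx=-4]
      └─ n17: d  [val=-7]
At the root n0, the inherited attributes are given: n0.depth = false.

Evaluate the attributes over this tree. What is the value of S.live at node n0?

1. n0.depth = false  [given at root]
2. n1.idx = 15  [terminal]
3. n2.live = -5  [-5]
4. n3.lab = true  [C.live > -6]
5. n4.idx = -7  [terminal]
6. n5.live = 26  [terminal]
7. n6.val = 9  [terminal]
8. n3.pre = "pv"  ["pv"]
9. n7.val = 29  [29]
10. n8.idx = 16  [terminal]
11. n9.live = 27  [terminal]
12. n10.val = 1  [terminal]
13. n7.wid = true  [true]
14. n7.depth = 23  [c.live - 4]
15. n11.val = 29  [A₀.depth + 6]
16. n12.sig = 4  [terminal]
17. n13.val = 2  [terminal]
18. n11.wid = true  [b.sig > 3]
19. n11.depth = 25  [b.sig + d.val + 19]
20. n2.lab = 28  [(if A₁.wid then C.live else A₀.depth) + 33]
21. n2.mk = -1  [(if A₀.wid then A₀.depth else C.live) - 24]
22. n14.val = 17  [C.mk + C.lab - 10]
23. n15.live = -8  [-8]
24. n16.idx = -4  [terminal]
25. n17.val = -7  [terminal]
26. n15.lab = 15  [C.live + e.idx + 27]
27. n15.mk = 22  [C.live + e.idx + 34]
28. n14.wid = false  [C.mk > 22]
29. n14.depth = -8  [-8]
30. n0.live = -6  [C.mk + C.lab - 33]

-6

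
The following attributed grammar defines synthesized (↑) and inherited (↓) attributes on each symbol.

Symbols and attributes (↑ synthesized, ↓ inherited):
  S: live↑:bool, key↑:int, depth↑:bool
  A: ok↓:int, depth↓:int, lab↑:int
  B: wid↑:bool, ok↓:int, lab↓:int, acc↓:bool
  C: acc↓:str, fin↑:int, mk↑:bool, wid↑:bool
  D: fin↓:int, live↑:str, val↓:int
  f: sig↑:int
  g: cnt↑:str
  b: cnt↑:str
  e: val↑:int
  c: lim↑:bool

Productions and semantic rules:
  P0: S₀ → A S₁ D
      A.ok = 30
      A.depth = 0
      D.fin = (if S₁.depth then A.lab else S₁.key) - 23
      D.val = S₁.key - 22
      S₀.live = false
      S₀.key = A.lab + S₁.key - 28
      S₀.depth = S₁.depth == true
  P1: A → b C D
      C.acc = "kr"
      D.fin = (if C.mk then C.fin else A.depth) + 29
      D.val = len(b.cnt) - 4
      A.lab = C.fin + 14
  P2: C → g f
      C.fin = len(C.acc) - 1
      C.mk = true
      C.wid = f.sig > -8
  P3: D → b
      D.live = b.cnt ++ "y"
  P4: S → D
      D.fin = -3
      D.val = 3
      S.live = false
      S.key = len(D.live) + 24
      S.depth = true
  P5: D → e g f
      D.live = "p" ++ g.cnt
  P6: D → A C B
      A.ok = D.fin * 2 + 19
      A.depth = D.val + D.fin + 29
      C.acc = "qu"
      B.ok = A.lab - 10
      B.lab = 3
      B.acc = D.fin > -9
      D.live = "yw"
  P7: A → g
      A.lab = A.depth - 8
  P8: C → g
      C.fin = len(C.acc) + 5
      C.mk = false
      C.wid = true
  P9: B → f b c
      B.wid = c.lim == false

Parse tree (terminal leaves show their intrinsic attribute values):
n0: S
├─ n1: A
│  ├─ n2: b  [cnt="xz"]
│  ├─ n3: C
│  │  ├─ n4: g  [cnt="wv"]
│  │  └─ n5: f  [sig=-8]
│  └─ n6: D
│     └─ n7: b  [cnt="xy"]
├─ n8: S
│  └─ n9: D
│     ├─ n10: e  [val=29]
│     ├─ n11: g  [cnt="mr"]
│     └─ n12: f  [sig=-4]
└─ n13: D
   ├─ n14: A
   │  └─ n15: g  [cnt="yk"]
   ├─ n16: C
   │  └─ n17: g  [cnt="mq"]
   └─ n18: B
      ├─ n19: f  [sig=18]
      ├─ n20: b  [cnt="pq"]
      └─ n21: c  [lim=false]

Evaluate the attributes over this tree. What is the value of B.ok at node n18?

8

1. n1.ok = 30  [30]
2. n1.depth = 0  [0]
3. n2.cnt = "xz"  [terminal]
4. n3.acc = "kr"  ["kr"]
5. n4.cnt = "wv"  [terminal]
6. n5.sig = -8  [terminal]
7. n3.fin = 1  [len(C.acc) - 1]
8. n3.mk = true  [true]
9. n3.wid = false  [f.sig > -8]
10. n6.fin = 30  [(if C.mk then C.fin else A.depth) + 29]
11. n6.val = -2  [len(b.cnt) - 4]
12. n7.cnt = "xy"  [terminal]
13. n6.live = "xyy"  [b.cnt ++ "y"]
14. n1.lab = 15  [C.fin + 14]
15. n9.fin = -3  [-3]
16. n9.val = 3  [3]
17. n10.val = 29  [terminal]
18. n11.cnt = "mr"  [terminal]
19. n12.sig = -4  [terminal]
20. n9.live = "pmr"  ["p" ++ g.cnt]
21. n8.live = false  [false]
22. n8.key = 27  [len(D.live) + 24]
23. n8.depth = true  [true]
24. n13.fin = -8  [(if S₁.depth then A.lab else S₁.key) - 23]
25. n13.val = 5  [S₁.key - 22]
26. n14.ok = 3  [D.fin * 2 + 19]
27. n14.depth = 26  [D.val + D.fin + 29]
28. n15.cnt = "yk"  [terminal]
29. n14.lab = 18  [A.depth - 8]
30. n16.acc = "qu"  ["qu"]
31. n17.cnt = "mq"  [terminal]
32. n16.fin = 7  [len(C.acc) + 5]
33. n16.mk = false  [false]
34. n16.wid = true  [true]
35. n18.ok = 8  [A.lab - 10]
36. n18.lab = 3  [3]
37. n18.acc = true  [D.fin > -9]
38. n19.sig = 18  [terminal]
39. n20.cnt = "pq"  [terminal]
40. n21.lim = false  [terminal]
41. n18.wid = true  [c.lim == false]
42. n13.live = "yw"  ["yw"]
43. n0.live = false  [false]
44. n0.key = 14  [A.lab + S₁.key - 28]
45. n0.depth = true  [S₁.depth == true]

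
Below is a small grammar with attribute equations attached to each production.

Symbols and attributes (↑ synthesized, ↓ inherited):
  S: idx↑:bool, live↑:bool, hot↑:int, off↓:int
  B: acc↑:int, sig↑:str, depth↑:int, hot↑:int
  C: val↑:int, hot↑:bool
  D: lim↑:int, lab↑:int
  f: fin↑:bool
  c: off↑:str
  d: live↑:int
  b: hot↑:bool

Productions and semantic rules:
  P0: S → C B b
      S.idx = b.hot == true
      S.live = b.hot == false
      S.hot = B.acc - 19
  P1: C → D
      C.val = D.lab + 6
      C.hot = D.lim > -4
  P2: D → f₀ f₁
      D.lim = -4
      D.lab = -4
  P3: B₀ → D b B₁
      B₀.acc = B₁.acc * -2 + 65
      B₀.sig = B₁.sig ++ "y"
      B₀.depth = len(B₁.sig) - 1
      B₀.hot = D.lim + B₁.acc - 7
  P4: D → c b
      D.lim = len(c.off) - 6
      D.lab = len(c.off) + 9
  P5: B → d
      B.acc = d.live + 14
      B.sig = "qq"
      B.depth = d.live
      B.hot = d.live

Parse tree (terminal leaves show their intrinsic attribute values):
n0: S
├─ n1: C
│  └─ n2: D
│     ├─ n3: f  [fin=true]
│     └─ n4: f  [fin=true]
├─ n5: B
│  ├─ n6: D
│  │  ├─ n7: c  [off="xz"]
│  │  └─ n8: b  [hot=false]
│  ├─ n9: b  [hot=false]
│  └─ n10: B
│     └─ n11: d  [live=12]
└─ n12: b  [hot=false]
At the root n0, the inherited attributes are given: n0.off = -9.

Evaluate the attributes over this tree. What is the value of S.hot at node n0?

1. n0.off = -9  [given at root]
2. n3.fin = true  [terminal]
3. n4.fin = true  [terminal]
4. n2.lim = -4  [-4]
5. n2.lab = -4  [-4]
6. n1.val = 2  [D.lab + 6]
7. n1.hot = false  [D.lim > -4]
8. n7.off = "xz"  [terminal]
9. n8.hot = false  [terminal]
10. n6.lim = -4  [len(c.off) - 6]
11. n6.lab = 11  [len(c.off) + 9]
12. n9.hot = false  [terminal]
13. n11.live = 12  [terminal]
14. n10.acc = 26  [d.live + 14]
15. n10.sig = "qq"  ["qq"]
16. n10.depth = 12  [d.live]
17. n10.hot = 12  [d.live]
18. n5.acc = 13  [B₁.acc * -2 + 65]
19. n5.sig = "qqy"  [B₁.sig ++ "y"]
20. n5.depth = 1  [len(B₁.sig) - 1]
21. n5.hot = 15  [D.lim + B₁.acc - 7]
22. n12.hot = false  [terminal]
23. n0.idx = false  [b.hot == true]
24. n0.live = true  [b.hot == false]
25. n0.hot = -6  [B.acc - 19]

-6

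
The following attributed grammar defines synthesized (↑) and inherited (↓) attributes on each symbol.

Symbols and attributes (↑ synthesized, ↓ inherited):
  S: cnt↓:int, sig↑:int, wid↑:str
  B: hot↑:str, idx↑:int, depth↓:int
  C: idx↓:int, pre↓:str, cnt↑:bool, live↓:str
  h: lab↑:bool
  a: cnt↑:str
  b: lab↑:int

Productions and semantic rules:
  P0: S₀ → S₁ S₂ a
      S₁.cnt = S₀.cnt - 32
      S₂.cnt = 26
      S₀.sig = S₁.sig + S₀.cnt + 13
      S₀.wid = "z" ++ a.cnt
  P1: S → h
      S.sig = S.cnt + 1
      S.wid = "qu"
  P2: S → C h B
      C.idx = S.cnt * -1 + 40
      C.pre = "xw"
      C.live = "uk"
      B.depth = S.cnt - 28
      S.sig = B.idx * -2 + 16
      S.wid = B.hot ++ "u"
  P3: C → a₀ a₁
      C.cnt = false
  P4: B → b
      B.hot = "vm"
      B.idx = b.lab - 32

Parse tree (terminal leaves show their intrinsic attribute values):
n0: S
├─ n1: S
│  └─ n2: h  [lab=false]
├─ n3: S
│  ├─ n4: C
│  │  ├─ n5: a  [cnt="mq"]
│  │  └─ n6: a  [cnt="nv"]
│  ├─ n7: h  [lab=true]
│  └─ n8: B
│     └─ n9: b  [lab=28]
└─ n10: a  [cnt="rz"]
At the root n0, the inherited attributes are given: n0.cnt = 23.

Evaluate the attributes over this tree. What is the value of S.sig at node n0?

28

1. n0.cnt = 23  [given at root]
2. n1.cnt = -9  [S₀.cnt - 32]
3. n2.lab = false  [terminal]
4. n1.sig = -8  [S.cnt + 1]
5. n1.wid = "qu"  ["qu"]
6. n3.cnt = 26  [26]
7. n4.idx = 14  [S.cnt * -1 + 40]
8. n4.pre = "xw"  ["xw"]
9. n4.live = "uk"  ["uk"]
10. n5.cnt = "mq"  [terminal]
11. n6.cnt = "nv"  [terminal]
12. n4.cnt = false  [false]
13. n7.lab = true  [terminal]
14. n8.depth = -2  [S.cnt - 28]
15. n9.lab = 28  [terminal]
16. n8.hot = "vm"  ["vm"]
17. n8.idx = -4  [b.lab - 32]
18. n3.sig = 24  [B.idx * -2 + 16]
19. n3.wid = "vmu"  [B.hot ++ "u"]
20. n10.cnt = "rz"  [terminal]
21. n0.sig = 28  [S₁.sig + S₀.cnt + 13]
22. n0.wid = "zrz"  ["z" ++ a.cnt]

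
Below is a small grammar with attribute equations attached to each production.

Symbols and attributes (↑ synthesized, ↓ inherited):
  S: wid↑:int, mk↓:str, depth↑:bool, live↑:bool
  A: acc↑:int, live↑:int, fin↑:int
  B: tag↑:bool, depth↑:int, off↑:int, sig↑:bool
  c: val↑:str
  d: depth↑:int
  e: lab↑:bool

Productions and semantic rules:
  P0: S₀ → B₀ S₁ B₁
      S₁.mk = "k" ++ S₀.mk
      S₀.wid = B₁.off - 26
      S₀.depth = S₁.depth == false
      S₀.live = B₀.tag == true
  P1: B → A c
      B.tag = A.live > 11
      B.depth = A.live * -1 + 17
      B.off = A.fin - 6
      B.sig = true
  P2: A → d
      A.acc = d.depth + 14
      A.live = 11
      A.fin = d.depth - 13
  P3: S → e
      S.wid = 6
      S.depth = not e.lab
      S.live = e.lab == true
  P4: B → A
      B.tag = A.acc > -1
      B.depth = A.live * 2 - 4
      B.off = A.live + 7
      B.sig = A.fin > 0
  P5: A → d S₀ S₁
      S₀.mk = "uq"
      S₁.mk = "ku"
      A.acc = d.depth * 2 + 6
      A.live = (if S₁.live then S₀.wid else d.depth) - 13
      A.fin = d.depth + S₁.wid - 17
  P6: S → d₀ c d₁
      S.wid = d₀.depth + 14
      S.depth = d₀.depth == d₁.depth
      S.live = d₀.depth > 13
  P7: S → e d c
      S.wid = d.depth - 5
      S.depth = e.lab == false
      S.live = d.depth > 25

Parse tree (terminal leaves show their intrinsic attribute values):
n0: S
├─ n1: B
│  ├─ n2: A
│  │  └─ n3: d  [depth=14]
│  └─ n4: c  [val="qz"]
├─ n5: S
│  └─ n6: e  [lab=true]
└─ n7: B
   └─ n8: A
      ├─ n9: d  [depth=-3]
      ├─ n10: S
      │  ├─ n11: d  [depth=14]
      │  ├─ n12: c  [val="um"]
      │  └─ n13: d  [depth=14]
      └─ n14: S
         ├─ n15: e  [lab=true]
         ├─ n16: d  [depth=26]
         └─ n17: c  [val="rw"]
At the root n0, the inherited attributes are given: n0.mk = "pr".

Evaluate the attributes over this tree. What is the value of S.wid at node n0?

-4

1. n0.mk = "pr"  [given at root]
2. n3.depth = 14  [terminal]
3. n2.acc = 28  [d.depth + 14]
4. n2.live = 11  [11]
5. n2.fin = 1  [d.depth - 13]
6. n4.val = "qz"  [terminal]
7. n1.tag = false  [A.live > 11]
8. n1.depth = 6  [A.live * -1 + 17]
9. n1.off = -5  [A.fin - 6]
10. n1.sig = true  [true]
11. n5.mk = "kpr"  ["k" ++ S₀.mk]
12. n6.lab = true  [terminal]
13. n5.wid = 6  [6]
14. n5.depth = false  [not e.lab]
15. n5.live = true  [e.lab == true]
16. n9.depth = -3  [terminal]
17. n10.mk = "uq"  ["uq"]
18. n11.depth = 14  [terminal]
19. n12.val = "um"  [terminal]
20. n13.depth = 14  [terminal]
21. n10.wid = 28  [d₀.depth + 14]
22. n10.depth = true  [d₀.depth == d₁.depth]
23. n10.live = true  [d₀.depth > 13]
24. n14.mk = "ku"  ["ku"]
25. n15.lab = true  [terminal]
26. n16.depth = 26  [terminal]
27. n17.val = "rw"  [terminal]
28. n14.wid = 21  [d.depth - 5]
29. n14.depth = false  [e.lab == false]
30. n14.live = true  [d.depth > 25]
31. n8.acc = 0  [d.depth * 2 + 6]
32. n8.live = 15  [(if S₁.live then S₀.wid else d.depth) - 13]
33. n8.fin = 1  [d.depth + S₁.wid - 17]
34. n7.tag = true  [A.acc > -1]
35. n7.depth = 26  [A.live * 2 - 4]
36. n7.off = 22  [A.live + 7]
37. n7.sig = true  [A.fin > 0]
38. n0.wid = -4  [B₁.off - 26]
39. n0.depth = true  [S₁.depth == false]
40. n0.live = false  [B₀.tag == true]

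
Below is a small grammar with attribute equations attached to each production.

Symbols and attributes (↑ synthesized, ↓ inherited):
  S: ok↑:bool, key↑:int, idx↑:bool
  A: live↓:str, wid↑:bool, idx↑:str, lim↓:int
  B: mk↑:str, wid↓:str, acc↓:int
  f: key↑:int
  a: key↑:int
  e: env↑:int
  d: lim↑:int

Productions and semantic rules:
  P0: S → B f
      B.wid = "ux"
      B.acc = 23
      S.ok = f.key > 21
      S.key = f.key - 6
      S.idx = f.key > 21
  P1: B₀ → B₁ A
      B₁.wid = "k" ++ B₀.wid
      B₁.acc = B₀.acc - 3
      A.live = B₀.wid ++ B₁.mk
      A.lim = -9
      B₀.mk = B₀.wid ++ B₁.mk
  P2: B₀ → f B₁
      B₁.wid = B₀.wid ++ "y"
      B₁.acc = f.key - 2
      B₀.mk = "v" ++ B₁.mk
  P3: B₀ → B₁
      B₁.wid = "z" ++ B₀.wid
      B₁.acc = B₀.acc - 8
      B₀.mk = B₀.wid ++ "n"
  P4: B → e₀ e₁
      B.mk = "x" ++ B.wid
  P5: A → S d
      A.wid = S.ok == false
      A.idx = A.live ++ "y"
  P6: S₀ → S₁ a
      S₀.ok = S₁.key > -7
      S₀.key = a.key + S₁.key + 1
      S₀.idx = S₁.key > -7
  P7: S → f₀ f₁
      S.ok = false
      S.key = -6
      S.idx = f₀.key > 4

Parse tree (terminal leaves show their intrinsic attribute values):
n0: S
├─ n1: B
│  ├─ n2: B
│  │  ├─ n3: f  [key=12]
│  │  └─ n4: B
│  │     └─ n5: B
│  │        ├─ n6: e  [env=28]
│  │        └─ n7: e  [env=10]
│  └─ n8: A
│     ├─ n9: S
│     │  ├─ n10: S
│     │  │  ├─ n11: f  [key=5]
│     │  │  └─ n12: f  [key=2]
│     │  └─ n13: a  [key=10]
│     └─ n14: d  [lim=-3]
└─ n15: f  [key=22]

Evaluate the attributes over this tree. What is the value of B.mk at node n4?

1. n1.wid = "ux"  ["ux"]
2. n1.acc = 23  [23]
3. n2.wid = "kux"  ["k" ++ B₀.wid]
4. n2.acc = 20  [B₀.acc - 3]
5. n3.key = 12  [terminal]
6. n4.wid = "kuxy"  [B₀.wid ++ "y"]
7. n4.acc = 10  [f.key - 2]
8. n5.wid = "zkuxy"  ["z" ++ B₀.wid]
9. n5.acc = 2  [B₀.acc - 8]
10. n6.env = 28  [terminal]
11. n7.env = 10  [terminal]
12. n5.mk = "xzkuxy"  ["x" ++ B.wid]
13. n4.mk = "kuxyn"  [B₀.wid ++ "n"]
14. n2.mk = "vkuxyn"  ["v" ++ B₁.mk]
15. n8.live = "uxvkuxyn"  [B₀.wid ++ B₁.mk]
16. n8.lim = -9  [-9]
17. n11.key = 5  [terminal]
18. n12.key = 2  [terminal]
19. n10.ok = false  [false]
20. n10.key = -6  [-6]
21. n10.idx = true  [f₀.key > 4]
22. n13.key = 10  [terminal]
23. n9.ok = true  [S₁.key > -7]
24. n9.key = 5  [a.key + S₁.key + 1]
25. n9.idx = true  [S₁.key > -7]
26. n14.lim = -3  [terminal]
27. n8.wid = false  [S.ok == false]
28. n8.idx = "uxvkuxyny"  [A.live ++ "y"]
29. n1.mk = "uxvkuxyn"  [B₀.wid ++ B₁.mk]
30. n15.key = 22  [terminal]
31. n0.ok = true  [f.key > 21]
32. n0.key = 16  [f.key - 6]
33. n0.idx = true  [f.key > 21]

"kuxyn"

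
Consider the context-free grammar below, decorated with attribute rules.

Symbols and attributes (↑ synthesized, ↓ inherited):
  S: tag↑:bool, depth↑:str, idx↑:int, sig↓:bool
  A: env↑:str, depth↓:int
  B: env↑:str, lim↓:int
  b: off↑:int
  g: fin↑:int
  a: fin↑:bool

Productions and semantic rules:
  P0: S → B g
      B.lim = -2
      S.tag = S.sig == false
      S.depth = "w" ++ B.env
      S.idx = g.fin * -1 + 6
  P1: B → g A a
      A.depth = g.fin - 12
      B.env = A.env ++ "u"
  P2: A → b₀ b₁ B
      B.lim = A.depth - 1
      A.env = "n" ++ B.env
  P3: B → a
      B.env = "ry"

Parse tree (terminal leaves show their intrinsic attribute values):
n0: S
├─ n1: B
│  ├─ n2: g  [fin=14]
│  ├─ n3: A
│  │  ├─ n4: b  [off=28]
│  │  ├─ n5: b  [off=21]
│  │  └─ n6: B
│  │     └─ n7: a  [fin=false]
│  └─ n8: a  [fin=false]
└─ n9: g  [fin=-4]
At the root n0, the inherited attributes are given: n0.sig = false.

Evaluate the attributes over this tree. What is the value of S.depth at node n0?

1. n0.sig = false  [given at root]
2. n1.lim = -2  [-2]
3. n2.fin = 14  [terminal]
4. n3.depth = 2  [g.fin - 12]
5. n4.off = 28  [terminal]
6. n5.off = 21  [terminal]
7. n6.lim = 1  [A.depth - 1]
8. n7.fin = false  [terminal]
9. n6.env = "ry"  ["ry"]
10. n3.env = "nry"  ["n" ++ B.env]
11. n8.fin = false  [terminal]
12. n1.env = "nryu"  [A.env ++ "u"]
13. n9.fin = -4  [terminal]
14. n0.tag = true  [S.sig == false]
15. n0.depth = "wnryu"  ["w" ++ B.env]
16. n0.idx = 10  [g.fin * -1 + 6]

"wnryu"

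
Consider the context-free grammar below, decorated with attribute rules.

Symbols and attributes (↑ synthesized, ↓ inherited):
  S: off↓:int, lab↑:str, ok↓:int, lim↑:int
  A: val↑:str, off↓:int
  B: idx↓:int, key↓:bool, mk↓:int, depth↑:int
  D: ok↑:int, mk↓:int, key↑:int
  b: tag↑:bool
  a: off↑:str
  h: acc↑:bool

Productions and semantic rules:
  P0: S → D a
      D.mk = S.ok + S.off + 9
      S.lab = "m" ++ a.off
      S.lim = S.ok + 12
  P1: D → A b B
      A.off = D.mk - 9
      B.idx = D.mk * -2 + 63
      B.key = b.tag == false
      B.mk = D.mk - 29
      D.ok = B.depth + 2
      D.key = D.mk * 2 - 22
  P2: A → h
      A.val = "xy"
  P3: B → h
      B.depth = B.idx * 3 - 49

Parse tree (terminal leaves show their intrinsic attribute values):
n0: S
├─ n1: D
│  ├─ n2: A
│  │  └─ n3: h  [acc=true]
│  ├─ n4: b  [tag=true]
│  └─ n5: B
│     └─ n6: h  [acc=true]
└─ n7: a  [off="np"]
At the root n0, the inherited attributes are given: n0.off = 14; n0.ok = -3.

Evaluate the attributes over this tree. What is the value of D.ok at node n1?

22

1. n0.off = 14  [given at root]
2. n0.ok = -3  [given at root]
3. n1.mk = 20  [S.ok + S.off + 9]
4. n2.off = 11  [D.mk - 9]
5. n3.acc = true  [terminal]
6. n2.val = "xy"  ["xy"]
7. n4.tag = true  [terminal]
8. n5.idx = 23  [D.mk * -2 + 63]
9. n5.key = false  [b.tag == false]
10. n5.mk = -9  [D.mk - 29]
11. n6.acc = true  [terminal]
12. n5.depth = 20  [B.idx * 3 - 49]
13. n1.ok = 22  [B.depth + 2]
14. n1.key = 18  [D.mk * 2 - 22]
15. n7.off = "np"  [terminal]
16. n0.lab = "mnp"  ["m" ++ a.off]
17. n0.lim = 9  [S.ok + 12]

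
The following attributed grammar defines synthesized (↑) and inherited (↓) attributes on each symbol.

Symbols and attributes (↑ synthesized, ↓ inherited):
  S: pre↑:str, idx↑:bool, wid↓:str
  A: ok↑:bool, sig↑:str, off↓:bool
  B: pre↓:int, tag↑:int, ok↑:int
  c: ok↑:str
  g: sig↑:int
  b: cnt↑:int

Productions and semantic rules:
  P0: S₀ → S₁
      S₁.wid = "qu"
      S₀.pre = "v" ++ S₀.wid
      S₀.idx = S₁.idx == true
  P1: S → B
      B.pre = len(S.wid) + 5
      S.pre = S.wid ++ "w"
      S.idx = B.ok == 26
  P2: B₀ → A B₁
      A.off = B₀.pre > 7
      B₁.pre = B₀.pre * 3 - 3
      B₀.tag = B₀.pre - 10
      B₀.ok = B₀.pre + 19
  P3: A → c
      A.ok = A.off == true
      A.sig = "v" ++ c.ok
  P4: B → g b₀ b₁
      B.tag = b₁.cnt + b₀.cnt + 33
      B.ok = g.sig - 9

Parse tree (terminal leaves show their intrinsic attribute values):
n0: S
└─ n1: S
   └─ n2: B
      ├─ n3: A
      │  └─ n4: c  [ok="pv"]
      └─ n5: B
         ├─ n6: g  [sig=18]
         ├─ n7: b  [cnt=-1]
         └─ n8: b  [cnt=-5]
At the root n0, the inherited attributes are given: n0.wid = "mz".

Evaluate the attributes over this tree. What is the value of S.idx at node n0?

true

1. n0.wid = "mz"  [given at root]
2. n1.wid = "qu"  ["qu"]
3. n2.pre = 7  [len(S.wid) + 5]
4. n3.off = false  [B₀.pre > 7]
5. n4.ok = "pv"  [terminal]
6. n3.ok = false  [A.off == true]
7. n3.sig = "vpv"  ["v" ++ c.ok]
8. n5.pre = 18  [B₀.pre * 3 - 3]
9. n6.sig = 18  [terminal]
10. n7.cnt = -1  [terminal]
11. n8.cnt = -5  [terminal]
12. n5.tag = 27  [b₁.cnt + b₀.cnt + 33]
13. n5.ok = 9  [g.sig - 9]
14. n2.tag = -3  [B₀.pre - 10]
15. n2.ok = 26  [B₀.pre + 19]
16. n1.pre = "quw"  [S.wid ++ "w"]
17. n1.idx = true  [B.ok == 26]
18. n0.pre = "vmz"  ["v" ++ S₀.wid]
19. n0.idx = true  [S₁.idx == true]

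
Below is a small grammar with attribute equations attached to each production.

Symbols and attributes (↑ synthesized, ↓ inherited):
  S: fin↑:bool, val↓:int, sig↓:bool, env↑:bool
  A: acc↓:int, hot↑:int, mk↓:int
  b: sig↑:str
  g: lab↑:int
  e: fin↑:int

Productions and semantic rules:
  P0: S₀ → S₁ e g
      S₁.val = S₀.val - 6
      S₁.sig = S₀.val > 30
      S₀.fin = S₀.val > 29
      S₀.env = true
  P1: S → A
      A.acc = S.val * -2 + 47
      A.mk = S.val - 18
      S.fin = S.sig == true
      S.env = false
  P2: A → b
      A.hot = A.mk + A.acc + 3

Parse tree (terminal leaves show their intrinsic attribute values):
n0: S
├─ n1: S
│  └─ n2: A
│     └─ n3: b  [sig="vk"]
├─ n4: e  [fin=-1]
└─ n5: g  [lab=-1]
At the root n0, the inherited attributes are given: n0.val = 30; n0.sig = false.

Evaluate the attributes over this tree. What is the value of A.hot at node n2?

1. n0.val = 30  [given at root]
2. n0.sig = false  [given at root]
3. n1.val = 24  [S₀.val - 6]
4. n1.sig = false  [S₀.val > 30]
5. n2.acc = -1  [S.val * -2 + 47]
6. n2.mk = 6  [S.val - 18]
7. n3.sig = "vk"  [terminal]
8. n2.hot = 8  [A.mk + A.acc + 3]
9. n1.fin = false  [S.sig == true]
10. n1.env = false  [false]
11. n4.fin = -1  [terminal]
12. n5.lab = -1  [terminal]
13. n0.fin = true  [S₀.val > 29]
14. n0.env = true  [true]

8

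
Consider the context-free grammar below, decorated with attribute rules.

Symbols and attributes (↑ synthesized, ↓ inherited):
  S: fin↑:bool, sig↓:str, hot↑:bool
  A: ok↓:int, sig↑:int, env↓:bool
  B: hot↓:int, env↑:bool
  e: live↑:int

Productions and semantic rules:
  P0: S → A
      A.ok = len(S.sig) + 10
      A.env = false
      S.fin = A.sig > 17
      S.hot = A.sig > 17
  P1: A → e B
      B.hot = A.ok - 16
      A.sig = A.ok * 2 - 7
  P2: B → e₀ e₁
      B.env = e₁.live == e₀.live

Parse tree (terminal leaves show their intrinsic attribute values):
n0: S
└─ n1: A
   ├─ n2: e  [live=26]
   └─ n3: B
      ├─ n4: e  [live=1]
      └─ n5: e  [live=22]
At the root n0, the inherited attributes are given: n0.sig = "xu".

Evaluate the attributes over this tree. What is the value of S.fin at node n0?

false

1. n0.sig = "xu"  [given at root]
2. n1.ok = 12  [len(S.sig) + 10]
3. n1.env = false  [false]
4. n2.live = 26  [terminal]
5. n3.hot = -4  [A.ok - 16]
6. n4.live = 1  [terminal]
7. n5.live = 22  [terminal]
8. n3.env = false  [e₁.live == e₀.live]
9. n1.sig = 17  [A.ok * 2 - 7]
10. n0.fin = false  [A.sig > 17]
11. n0.hot = false  [A.sig > 17]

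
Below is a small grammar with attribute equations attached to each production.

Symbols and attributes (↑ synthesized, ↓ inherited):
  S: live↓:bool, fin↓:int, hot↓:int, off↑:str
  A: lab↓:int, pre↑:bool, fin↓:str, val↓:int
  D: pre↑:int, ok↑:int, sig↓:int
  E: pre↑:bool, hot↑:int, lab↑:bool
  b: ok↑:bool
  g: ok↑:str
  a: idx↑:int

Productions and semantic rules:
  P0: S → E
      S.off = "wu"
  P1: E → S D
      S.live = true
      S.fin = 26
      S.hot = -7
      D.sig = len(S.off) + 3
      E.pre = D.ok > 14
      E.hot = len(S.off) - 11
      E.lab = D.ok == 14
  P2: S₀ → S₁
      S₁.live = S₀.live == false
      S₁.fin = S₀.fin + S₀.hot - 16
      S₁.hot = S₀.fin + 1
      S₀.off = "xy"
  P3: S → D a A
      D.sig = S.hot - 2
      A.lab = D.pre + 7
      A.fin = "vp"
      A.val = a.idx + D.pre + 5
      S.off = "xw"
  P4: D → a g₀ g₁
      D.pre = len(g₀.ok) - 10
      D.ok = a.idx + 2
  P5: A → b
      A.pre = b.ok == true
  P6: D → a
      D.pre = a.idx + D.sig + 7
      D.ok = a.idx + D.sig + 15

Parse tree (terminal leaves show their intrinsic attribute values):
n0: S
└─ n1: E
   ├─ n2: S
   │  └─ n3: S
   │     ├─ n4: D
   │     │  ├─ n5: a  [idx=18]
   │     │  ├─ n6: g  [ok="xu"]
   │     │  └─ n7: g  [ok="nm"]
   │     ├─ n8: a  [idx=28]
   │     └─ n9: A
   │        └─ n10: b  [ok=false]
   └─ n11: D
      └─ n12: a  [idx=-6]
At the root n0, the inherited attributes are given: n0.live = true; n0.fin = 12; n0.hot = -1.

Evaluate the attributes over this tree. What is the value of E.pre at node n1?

1. n0.live = true  [given at root]
2. n0.fin = 12  [given at root]
3. n0.hot = -1  [given at root]
4. n2.live = true  [true]
5. n2.fin = 26  [26]
6. n2.hot = -7  [-7]
7. n3.live = false  [S₀.live == false]
8. n3.fin = 3  [S₀.fin + S₀.hot - 16]
9. n3.hot = 27  [S₀.fin + 1]
10. n4.sig = 25  [S.hot - 2]
11. n5.idx = 18  [terminal]
12. n6.ok = "xu"  [terminal]
13. n7.ok = "nm"  [terminal]
14. n4.pre = -8  [len(g₀.ok) - 10]
15. n4.ok = 20  [a.idx + 2]
16. n8.idx = 28  [terminal]
17. n9.lab = -1  [D.pre + 7]
18. n9.fin = "vp"  ["vp"]
19. n9.val = 25  [a.idx + D.pre + 5]
20. n10.ok = false  [terminal]
21. n9.pre = false  [b.ok == true]
22. n3.off = "xw"  ["xw"]
23. n2.off = "xy"  ["xy"]
24. n11.sig = 5  [len(S.off) + 3]
25. n12.idx = -6  [terminal]
26. n11.pre = 6  [a.idx + D.sig + 7]
27. n11.ok = 14  [a.idx + D.sig + 15]
28. n1.pre = false  [D.ok > 14]
29. n1.hot = -9  [len(S.off) - 11]
30. n1.lab = true  [D.ok == 14]
31. n0.off = "wu"  ["wu"]

false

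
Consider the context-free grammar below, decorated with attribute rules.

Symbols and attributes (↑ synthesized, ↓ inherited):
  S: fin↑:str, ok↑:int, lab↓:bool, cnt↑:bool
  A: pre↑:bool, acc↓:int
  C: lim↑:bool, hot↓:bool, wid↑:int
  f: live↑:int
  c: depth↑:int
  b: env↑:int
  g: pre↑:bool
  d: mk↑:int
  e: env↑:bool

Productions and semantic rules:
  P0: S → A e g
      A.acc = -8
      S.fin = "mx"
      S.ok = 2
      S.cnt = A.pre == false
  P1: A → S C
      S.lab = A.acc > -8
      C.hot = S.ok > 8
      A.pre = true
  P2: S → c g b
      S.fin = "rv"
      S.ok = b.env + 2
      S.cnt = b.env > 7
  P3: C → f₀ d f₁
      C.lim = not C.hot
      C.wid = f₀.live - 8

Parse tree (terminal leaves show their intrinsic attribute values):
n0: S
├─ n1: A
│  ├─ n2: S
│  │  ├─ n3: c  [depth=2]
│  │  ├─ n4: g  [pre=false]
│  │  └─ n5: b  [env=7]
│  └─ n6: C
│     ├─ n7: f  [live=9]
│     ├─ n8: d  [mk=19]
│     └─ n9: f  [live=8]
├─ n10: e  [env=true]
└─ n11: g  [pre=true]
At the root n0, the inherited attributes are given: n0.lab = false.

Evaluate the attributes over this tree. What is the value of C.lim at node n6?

false

1. n0.lab = false  [given at root]
2. n1.acc = -8  [-8]
3. n2.lab = false  [A.acc > -8]
4. n3.depth = 2  [terminal]
5. n4.pre = false  [terminal]
6. n5.env = 7  [terminal]
7. n2.fin = "rv"  ["rv"]
8. n2.ok = 9  [b.env + 2]
9. n2.cnt = false  [b.env > 7]
10. n6.hot = true  [S.ok > 8]
11. n7.live = 9  [terminal]
12. n8.mk = 19  [terminal]
13. n9.live = 8  [terminal]
14. n6.lim = false  [not C.hot]
15. n6.wid = 1  [f₀.live - 8]
16. n1.pre = true  [true]
17. n10.env = true  [terminal]
18. n11.pre = true  [terminal]
19. n0.fin = "mx"  ["mx"]
20. n0.ok = 2  [2]
21. n0.cnt = false  [A.pre == false]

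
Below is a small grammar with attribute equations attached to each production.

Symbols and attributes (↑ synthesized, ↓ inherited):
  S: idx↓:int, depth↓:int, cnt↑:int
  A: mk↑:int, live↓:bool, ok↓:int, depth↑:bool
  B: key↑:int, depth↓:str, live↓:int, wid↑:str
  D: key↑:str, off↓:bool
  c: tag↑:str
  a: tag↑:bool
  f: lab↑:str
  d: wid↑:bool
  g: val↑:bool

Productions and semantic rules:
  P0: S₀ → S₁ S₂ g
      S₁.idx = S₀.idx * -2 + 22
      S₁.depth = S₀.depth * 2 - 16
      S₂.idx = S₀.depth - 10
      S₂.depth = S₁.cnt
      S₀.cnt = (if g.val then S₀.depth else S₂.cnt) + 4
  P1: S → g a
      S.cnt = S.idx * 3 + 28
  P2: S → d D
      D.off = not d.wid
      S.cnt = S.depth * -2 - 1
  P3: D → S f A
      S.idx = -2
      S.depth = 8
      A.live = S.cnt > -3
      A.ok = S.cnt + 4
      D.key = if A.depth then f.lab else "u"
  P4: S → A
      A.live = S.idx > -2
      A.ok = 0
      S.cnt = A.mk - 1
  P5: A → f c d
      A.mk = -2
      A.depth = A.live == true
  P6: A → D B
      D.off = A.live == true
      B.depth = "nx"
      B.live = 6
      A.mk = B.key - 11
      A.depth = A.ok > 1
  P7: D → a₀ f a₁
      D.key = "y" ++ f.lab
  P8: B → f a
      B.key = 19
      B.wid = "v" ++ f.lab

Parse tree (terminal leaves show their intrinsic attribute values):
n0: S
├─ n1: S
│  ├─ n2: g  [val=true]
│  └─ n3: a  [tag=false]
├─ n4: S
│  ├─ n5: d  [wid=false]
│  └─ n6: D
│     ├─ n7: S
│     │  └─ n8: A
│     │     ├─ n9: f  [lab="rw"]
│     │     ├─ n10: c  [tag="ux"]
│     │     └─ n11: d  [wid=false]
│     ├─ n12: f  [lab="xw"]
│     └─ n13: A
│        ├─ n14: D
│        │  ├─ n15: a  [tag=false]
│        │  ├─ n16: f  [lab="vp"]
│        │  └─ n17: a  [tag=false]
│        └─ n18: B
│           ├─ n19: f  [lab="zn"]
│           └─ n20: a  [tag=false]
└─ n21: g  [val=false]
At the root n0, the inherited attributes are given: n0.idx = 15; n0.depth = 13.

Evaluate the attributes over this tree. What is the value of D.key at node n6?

1. n0.idx = 15  [given at root]
2. n0.depth = 13  [given at root]
3. n1.idx = -8  [S₀.idx * -2 + 22]
4. n1.depth = 10  [S₀.depth * 2 - 16]
5. n2.val = true  [terminal]
6. n3.tag = false  [terminal]
7. n1.cnt = 4  [S.idx * 3 + 28]
8. n4.idx = 3  [S₀.depth - 10]
9. n4.depth = 4  [S₁.cnt]
10. n5.wid = false  [terminal]
11. n6.off = true  [not d.wid]
12. n7.idx = -2  [-2]
13. n7.depth = 8  [8]
14. n8.live = false  [S.idx > -2]
15. n8.ok = 0  [0]
16. n9.lab = "rw"  [terminal]
17. n10.tag = "ux"  [terminal]
18. n11.wid = false  [terminal]
19. n8.mk = -2  [-2]
20. n8.depth = false  [A.live == true]
21. n7.cnt = -3  [A.mk - 1]
22. n12.lab = "xw"  [terminal]
23. n13.live = false  [S.cnt > -3]
24. n13.ok = 1  [S.cnt + 4]
25. n14.off = false  [A.live == true]
26. n15.tag = false  [terminal]
27. n16.lab = "vp"  [terminal]
28. n17.tag = false  [terminal]
29. n14.key = "yvp"  ["y" ++ f.lab]
30. n18.depth = "nx"  ["nx"]
31. n18.live = 6  [6]
32. n19.lab = "zn"  [terminal]
33. n20.tag = false  [terminal]
34. n18.key = 19  [19]
35. n18.wid = "vzn"  ["v" ++ f.lab]
36. n13.mk = 8  [B.key - 11]
37. n13.depth = false  [A.ok > 1]
38. n6.key = "u"  [if A.depth then f.lab else "u"]
39. n4.cnt = -9  [S.depth * -2 - 1]
40. n21.val = false  [terminal]
41. n0.cnt = -5  [(if g.val then S₀.depth else S₂.cnt) + 4]

"u"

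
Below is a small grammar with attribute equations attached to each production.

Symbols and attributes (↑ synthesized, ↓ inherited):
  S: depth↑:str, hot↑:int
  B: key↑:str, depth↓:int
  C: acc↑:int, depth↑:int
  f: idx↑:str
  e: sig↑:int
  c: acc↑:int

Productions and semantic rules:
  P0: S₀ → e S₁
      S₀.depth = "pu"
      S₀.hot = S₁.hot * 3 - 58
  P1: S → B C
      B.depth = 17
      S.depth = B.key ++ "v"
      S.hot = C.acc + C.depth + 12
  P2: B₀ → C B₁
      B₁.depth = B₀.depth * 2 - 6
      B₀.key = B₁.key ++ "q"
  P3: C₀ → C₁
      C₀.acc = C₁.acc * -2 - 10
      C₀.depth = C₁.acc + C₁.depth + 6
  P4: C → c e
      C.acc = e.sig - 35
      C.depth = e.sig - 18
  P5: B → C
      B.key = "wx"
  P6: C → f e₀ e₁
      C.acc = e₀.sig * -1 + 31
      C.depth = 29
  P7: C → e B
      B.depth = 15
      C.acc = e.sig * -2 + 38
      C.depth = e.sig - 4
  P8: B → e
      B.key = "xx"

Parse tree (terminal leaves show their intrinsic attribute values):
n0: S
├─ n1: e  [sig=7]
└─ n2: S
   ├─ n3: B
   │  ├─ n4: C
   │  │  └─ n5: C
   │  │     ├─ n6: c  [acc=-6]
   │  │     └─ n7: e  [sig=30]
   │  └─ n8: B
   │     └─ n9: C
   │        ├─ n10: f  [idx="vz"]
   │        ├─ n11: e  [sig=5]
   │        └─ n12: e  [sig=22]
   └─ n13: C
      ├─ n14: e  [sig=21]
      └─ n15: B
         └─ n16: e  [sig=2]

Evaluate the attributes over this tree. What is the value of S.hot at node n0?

17

1. n1.sig = 7  [terminal]
2. n3.depth = 17  [17]
3. n6.acc = -6  [terminal]
4. n7.sig = 30  [terminal]
5. n5.acc = -5  [e.sig - 35]
6. n5.depth = 12  [e.sig - 18]
7. n4.acc = 0  [C₁.acc * -2 - 10]
8. n4.depth = 13  [C₁.acc + C₁.depth + 6]
9. n8.depth = 28  [B₀.depth * 2 - 6]
10. n10.idx = "vz"  [terminal]
11. n11.sig = 5  [terminal]
12. n12.sig = 22  [terminal]
13. n9.acc = 26  [e₀.sig * -1 + 31]
14. n9.depth = 29  [29]
15. n8.key = "wx"  ["wx"]
16. n3.key = "wxq"  [B₁.key ++ "q"]
17. n14.sig = 21  [terminal]
18. n15.depth = 15  [15]
19. n16.sig = 2  [terminal]
20. n15.key = "xx"  ["xx"]
21. n13.acc = -4  [e.sig * -2 + 38]
22. n13.depth = 17  [e.sig - 4]
23. n2.depth = "wxqv"  [B.key ++ "v"]
24. n2.hot = 25  [C.acc + C.depth + 12]
25. n0.depth = "pu"  ["pu"]
26. n0.hot = 17  [S₁.hot * 3 - 58]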